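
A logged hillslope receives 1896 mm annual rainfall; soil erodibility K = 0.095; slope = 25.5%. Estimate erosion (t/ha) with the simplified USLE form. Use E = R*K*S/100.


Formula: E = R * K * S / 100  (simplified USLE)
R * K = 1896 * 0.095 = 180.12
E = 180.12 * 25.5 / 100 = 45.93 t/ha

45.93


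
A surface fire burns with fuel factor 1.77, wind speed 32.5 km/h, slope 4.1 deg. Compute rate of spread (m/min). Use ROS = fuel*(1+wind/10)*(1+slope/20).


Formula: ROS = fuel * (1 + wind/10) * (1 + slope/20)
Wind factor = 1 + 32.5/10 = 4.25
Slope factor = 1 + 4.1/20 = 1.205
ROS = 1.77 * 4.25 * 1.205 = 9.06 m/min

9.06


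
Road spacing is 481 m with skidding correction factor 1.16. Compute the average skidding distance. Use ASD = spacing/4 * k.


Formula: ASD = (spacing / 4) * correction
Uncorrected distance = spacing / 4 = 481 / 4 = 120.25 m
ASD = 120.25 * 1.16 = 139 m

139


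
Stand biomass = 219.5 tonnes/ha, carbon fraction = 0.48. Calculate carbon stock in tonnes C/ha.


Formula: Carbon Stock = Biomass * Carbon Fraction
C = 219.5 t/ha * 0.48
C = 105.4 t C/ha

105.4


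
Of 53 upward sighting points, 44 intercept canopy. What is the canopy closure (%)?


Formula: Canopy closure = covered points / total points * 100
Closure = 44 / 53 * 100
Closure = 0.8302 * 100 = 83.0%

83.0


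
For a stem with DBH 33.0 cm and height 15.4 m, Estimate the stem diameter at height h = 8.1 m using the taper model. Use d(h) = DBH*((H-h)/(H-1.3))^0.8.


Taper: d(h) = DBH * ((H - h) / (H - 1.3))^0.8
Numerator = H - h = 15.4 - 8.1 = 7.3 m
Denominator = H - 1.3 = 15.4 - 1.3 = 14.1 m
Ratio = 7.3 / 14.1 = 0.51773
d = 33.0 * 0.51773^0.8 = 19.5 cm

19.5


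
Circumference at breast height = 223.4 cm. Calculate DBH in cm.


Formula: DBH = C / pi
DBH = 223.4 / pi
pi = 3.14159...
DBH = 71.1 cm

71.1


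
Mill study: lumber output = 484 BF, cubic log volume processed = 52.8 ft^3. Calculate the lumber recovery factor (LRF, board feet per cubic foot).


Formula: LRF = Lumber Output (BF) / Log Input (ft^3)
LRF = 484 BF / 52.8 ft^3
LRF = 9.17 BF/ft^3

9.17


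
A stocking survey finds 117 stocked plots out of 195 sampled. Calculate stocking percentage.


Formula: Stocking % = stocked plots / total plots * 100
Stocking = 117 / 195 * 100
Stocking = 0.6 * 100 = 60.0%

60.0


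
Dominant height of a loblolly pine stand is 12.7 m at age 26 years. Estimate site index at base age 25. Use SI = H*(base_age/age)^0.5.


Formula: SI = H_dom * (base_age / age)^0.5
Age ratio = 25 / 26 = 0.96154
sqrt(age_ratio) = 0.98058
SI = 12.7 * 0.98058 = 12.5 m

12.5


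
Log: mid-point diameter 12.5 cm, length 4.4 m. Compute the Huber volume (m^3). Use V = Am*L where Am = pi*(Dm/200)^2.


Huber: V = Am * L,  Am = pi*(Dm/200)^2
Am = pi*(12.5/200)^2 = 0.012272 m^2
V = 0.012272*4.4 = 0.054 m^3

0.054


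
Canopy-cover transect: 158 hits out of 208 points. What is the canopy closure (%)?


Formula: Canopy closure = covered points / total points * 100
Closure = 158 / 208 * 100
Closure = 0.7596 * 100 = 76.0%

76.0


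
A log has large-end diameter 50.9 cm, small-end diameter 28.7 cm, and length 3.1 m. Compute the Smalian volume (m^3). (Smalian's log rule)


Smalian: V = (A1 + A2)/2 * L,  A = pi*(D/200)^2
A1 = pi*(50.9/200)^2 = 0.203482 m^2
A2 = pi*(28.7/200)^2 = 0.064692 m^2
V = (0.203482+0.064692)/2*3.1 = 0.4157 m^3

0.4157


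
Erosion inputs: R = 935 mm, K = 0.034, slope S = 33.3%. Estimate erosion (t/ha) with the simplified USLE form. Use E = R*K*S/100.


Formula: E = R * K * S / 100  (simplified USLE)
R * K = 935 * 0.034 = 31.79
E = 31.79 * 33.3 / 100 = 10.59 t/ha

10.59


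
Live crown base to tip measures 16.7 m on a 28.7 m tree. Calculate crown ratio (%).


Formula: Crown Ratio = (Crown Length / Total Height) * 100
CR = (16.7 m / 28.7 m) * 100
CR = 0.5819 * 100 = 58.2%

58.2


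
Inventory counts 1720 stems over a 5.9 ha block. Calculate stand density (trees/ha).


Formula: Stand Density = N_trees / Area_ha
Density = 1720 trees / 5.9 ha
Density = 292 trees/ha

292


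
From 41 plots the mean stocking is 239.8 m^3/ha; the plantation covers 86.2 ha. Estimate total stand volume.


Formula: Total Volume = Mean Volume per ha * Total Area
Total Volume = 239.8 m^3/ha * 86.2 ha
Total Volume = 20671 m^3

20671


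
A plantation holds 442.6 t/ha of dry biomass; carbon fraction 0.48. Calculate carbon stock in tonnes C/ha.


Formula: Carbon Stock = Biomass * Carbon Fraction
C = 442.6 t/ha * 0.48
C = 212.4 t C/ha

212.4


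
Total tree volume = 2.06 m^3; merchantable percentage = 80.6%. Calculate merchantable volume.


Formula: MV = V_total * (merchantable_pct / 100)
Merchantable fraction = 80.6% / 100 = 0.806
MV = 2.06 m^3 * 0.806 = 1.66 m^3

1.66


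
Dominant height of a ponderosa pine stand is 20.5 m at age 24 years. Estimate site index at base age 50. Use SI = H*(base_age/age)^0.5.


Formula: SI = H_dom * (base_age / age)^0.5
Age ratio = 50 / 24 = 2.08333
sqrt(age_ratio) = 1.44338
SI = 20.5 * 1.44338 = 29.6 m

29.6


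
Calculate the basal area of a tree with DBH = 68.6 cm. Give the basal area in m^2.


Formula: BA = pi * (DBH/2)^2 / 10000  (cm^2 to m^2)
Radius = DBH/2 = 68.6/2 = 34.3 cm
BA = pi * 34.3^2 / 10000
   = 3696.0523 cm^2 / 10000
   = 0.3696 m^2

0.3696


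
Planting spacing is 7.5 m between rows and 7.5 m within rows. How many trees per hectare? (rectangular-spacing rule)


Formula: TPH = 10000 m^2/ha / (spacing_x * spacing_y)
Area per tree = 7.5 m * 7.5 m = 56.25 m^2
TPH = 10000 / 56.25 = 178 trees/ha

178


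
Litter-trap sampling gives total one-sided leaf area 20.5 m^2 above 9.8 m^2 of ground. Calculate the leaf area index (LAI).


Formula: LAI = total leaf area / ground area  (dimensionless)
LAI = 20.5 m^2 / 9.8 m^2
LAI = 2.09

2.09


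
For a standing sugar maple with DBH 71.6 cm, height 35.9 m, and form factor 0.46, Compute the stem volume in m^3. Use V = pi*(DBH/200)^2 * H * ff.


Formula: V = pi * (DBH/200)^2 * H * ff
Radius = DBH/200 = 71.6/200 = 0.358 m
Radius^2 = 0.358^2 = 0.128164 m^2
V = pi * 0.128164 * 35.9 * 0.46
V = 6.649 m^3

6.649


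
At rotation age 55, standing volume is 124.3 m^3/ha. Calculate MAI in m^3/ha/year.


Formula: MAI = Total Volume / Stand Age
MAI = 124.3 m^3/ha / 55 years
MAI = 2.26 m^3/ha/year

2.26


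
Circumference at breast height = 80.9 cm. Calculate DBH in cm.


Formula: DBH = C / pi
DBH = 80.9 / pi
pi = 3.14159...
DBH = 25.8 cm

25.8


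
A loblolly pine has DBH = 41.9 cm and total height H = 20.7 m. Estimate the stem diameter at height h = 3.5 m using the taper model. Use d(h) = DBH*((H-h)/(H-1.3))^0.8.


Taper: d(h) = DBH * ((H - h) / (H - 1.3))^0.8
Numerator = H - h = 20.7 - 3.5 = 17.2 m
Denominator = H - 1.3 = 20.7 - 1.3 = 19.4 m
Ratio = 17.2 / 19.4 = 0.8866
d = 41.9 * 0.8866^0.8 = 38.1 cm

38.1


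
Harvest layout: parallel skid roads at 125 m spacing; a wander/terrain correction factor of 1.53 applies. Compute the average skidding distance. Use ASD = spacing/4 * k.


Formula: ASD = (spacing / 4) * correction
Uncorrected distance = spacing / 4 = 125 / 4 = 31.25 m
ASD = 31.25 * 1.53 = 48 m

48


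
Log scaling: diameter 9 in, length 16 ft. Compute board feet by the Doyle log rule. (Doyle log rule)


Doyle: BF = (D - 4)^2 * L / 16
Adjusted diameter = 9 - 4 = 5 in
(D-4)^2 = 5^2 = 25
BF = 25 * 16 / 16 = 25 BF

25


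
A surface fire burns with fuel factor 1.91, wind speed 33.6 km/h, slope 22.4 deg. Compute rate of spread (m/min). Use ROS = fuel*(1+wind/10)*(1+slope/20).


Formula: ROS = fuel * (1 + wind/10) * (1 + slope/20)
Wind factor = 1 + 33.6/10 = 4.36
Slope factor = 1 + 22.4/20 = 2.12
ROS = 1.91 * 4.36 * 2.12 = 17.65 m/min

17.65


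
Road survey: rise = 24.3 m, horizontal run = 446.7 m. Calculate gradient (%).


Formula: Gradient = rise / run * 100
Gradient = 24.3 / 446.7 * 100 = 5.4%

5.4


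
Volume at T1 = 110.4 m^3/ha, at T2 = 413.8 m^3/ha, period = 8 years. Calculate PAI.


Formula: PAI = (V_T2 - V_T1) / (T2 - T1)
Volume increment = 413.8 - 110.4 = 303.4 m^3/ha
PAI = 303.4 / 8 = 37.93 m^3/ha/year

37.93


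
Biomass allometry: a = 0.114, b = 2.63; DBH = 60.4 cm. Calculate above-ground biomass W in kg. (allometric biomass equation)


Formula: W = a * DBH^b  (allometric power law)
DBH^b = 60.4^2.63 = 48320.0248
W = 0.114 * 48320.0248 = 5508.5 kg

5508.5


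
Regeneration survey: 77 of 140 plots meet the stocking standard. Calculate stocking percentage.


Formula: Stocking % = stocked plots / total plots * 100
Stocking = 77 / 140 * 100
Stocking = 0.55 * 100 = 55.0%

55.0


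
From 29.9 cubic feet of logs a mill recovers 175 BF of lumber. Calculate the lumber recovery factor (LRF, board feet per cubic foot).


Formula: LRF = Lumber Output (BF) / Log Input (ft^3)
LRF = 175 BF / 29.9 ft^3
LRF = 5.85 BF/ft^3

5.85


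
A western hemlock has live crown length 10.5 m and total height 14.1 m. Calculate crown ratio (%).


Formula: Crown Ratio = (Crown Length / Total Height) * 100
CR = (10.5 m / 14.1 m) * 100
CR = 0.7447 * 100 = 74.5%

74.5


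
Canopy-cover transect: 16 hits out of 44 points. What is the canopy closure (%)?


Formula: Canopy closure = covered points / total points * 100
Closure = 16 / 44 * 100
Closure = 0.3636 * 100 = 36.4%

36.4


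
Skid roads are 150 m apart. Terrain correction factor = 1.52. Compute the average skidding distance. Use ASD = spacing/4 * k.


Formula: ASD = (spacing / 4) * correction
Uncorrected distance = spacing / 4 = 150 / 4 = 37.5 m
ASD = 37.5 * 1.52 = 57 m

57


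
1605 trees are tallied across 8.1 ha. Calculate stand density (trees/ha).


Formula: Stand Density = N_trees / Area_ha
Density = 1605 trees / 8.1 ha
Density = 198 trees/ha

198


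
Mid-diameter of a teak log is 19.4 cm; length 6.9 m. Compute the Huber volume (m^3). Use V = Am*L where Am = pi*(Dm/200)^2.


Huber: V = Am * L,  Am = pi*(Dm/200)^2
Am = pi*(19.4/200)^2 = 0.029559 m^2
V = 0.029559*6.9 = 0.204 m^3

0.204


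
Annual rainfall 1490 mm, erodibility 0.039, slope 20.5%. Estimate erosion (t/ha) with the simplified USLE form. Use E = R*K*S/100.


Formula: E = R * K * S / 100  (simplified USLE)
R * K = 1490 * 0.039 = 58.11
E = 58.11 * 20.5 / 100 = 11.91 t/ha

11.91


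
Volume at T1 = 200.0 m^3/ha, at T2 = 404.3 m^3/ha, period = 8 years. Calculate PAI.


Formula: PAI = (V_T2 - V_T1) / (T2 - T1)
Volume increment = 404.3 - 200.0 = 204.3 m^3/ha
PAI = 204.3 / 8 = 25.54 m^3/ha/year

25.54


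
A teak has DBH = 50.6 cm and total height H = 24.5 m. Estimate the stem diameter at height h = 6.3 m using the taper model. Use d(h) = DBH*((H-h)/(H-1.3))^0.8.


Taper: d(h) = DBH * ((H - h) / (H - 1.3))^0.8
Numerator = H - h = 24.5 - 6.3 = 18.2 m
Denominator = H - 1.3 = 24.5 - 1.3 = 23.2 m
Ratio = 18.2 / 23.2 = 0.78448
d = 50.6 * 0.78448^0.8 = 41.7 cm

41.7


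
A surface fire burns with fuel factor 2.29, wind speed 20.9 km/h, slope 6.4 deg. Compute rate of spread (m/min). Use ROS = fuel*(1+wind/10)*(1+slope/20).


Formula: ROS = fuel * (1 + wind/10) * (1 + slope/20)
Wind factor = 1 + 20.9/10 = 3.09
Slope factor = 1 + 6.4/20 = 1.32
ROS = 2.29 * 3.09 * 1.32 = 9.34 m/min

9.34


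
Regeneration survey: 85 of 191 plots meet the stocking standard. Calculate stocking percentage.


Formula: Stocking % = stocked plots / total plots * 100
Stocking = 85 / 191 * 100
Stocking = 0.445 * 100 = 44.5%

44.5


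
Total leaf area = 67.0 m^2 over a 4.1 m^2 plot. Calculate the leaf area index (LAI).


Formula: LAI = total leaf area / ground area  (dimensionless)
LAI = 67.0 m^2 / 4.1 m^2
LAI = 16.34

16.34


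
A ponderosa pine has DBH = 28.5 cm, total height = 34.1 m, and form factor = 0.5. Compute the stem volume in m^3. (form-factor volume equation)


Formula: V = pi * (DBH/200)^2 * H * ff
Radius = DBH/200 = 28.5/200 = 0.1425 m
Radius^2 = 0.1425^2 = 0.02030625 m^2
V = pi * 0.02030625 * 34.1 * 0.5
V = 1.088 m^3

1.088


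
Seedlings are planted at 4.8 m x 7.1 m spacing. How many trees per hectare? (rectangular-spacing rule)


Formula: TPH = 10000 m^2/ha / (spacing_x * spacing_y)
Area per tree = 4.8 m * 7.1 m = 34.08 m^2
TPH = 10000 / 34.08 = 293 trees/ha

293


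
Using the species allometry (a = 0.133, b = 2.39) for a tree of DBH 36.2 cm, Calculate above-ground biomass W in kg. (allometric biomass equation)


Formula: W = a * DBH^b  (allometric power law)
DBH^b = 36.2^2.39 = 5312.6779
W = 0.133 * 5312.6779 = 706.6 kg

706.6


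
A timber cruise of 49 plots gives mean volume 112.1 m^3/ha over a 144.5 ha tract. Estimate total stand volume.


Formula: Total Volume = Mean Volume per ha * Total Area
Total Volume = 112.1 m^3/ha * 144.5 ha
Total Volume = 16198 m^3

16198


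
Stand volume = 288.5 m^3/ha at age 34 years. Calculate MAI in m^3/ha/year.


Formula: MAI = Total Volume / Stand Age
MAI = 288.5 m^3/ha / 34 years
MAI = 8.49 m^3/ha/year

8.49


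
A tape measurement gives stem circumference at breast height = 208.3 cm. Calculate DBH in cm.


Formula: DBH = C / pi
DBH = 208.3 / pi
pi = 3.14159...
DBH = 66.3 cm

66.3


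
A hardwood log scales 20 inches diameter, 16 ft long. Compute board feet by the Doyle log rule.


Doyle: BF = (D - 4)^2 * L / 16
Adjusted diameter = 20 - 4 = 16 in
(D-4)^2 = 16^2 = 256
BF = 256 * 16 / 16 = 256 BF

256


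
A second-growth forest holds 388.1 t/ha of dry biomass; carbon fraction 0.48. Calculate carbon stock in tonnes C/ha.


Formula: Carbon Stock = Biomass * Carbon Fraction
C = 388.1 t/ha * 0.48
C = 186.3 t C/ha

186.3


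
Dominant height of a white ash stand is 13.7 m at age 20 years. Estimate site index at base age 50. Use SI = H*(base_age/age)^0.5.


Formula: SI = H_dom * (base_age / age)^0.5
Age ratio = 50 / 20 = 2.5
sqrt(age_ratio) = 1.58114
SI = 13.7 * 1.58114 = 21.7 m

21.7


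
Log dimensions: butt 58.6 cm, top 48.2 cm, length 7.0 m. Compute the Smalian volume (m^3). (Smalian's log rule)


Smalian: V = (A1 + A2)/2 * L,  A = pi*(D/200)^2
A1 = pi*(58.6/200)^2 = 0.269703 m^2
A2 = pi*(48.2/200)^2 = 0.182467 m^2
V = (0.269703+0.182467)/2*7.0 = 1.5826 m^3

1.5826


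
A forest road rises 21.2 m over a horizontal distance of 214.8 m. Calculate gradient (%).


Formula: Gradient = rise / run * 100
Gradient = 21.2 / 214.8 * 100 = 9.9%

9.9


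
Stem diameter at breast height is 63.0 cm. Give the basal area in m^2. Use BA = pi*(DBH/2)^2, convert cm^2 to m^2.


Formula: BA = pi * (DBH/2)^2 / 10000  (cm^2 to m^2)
Radius = DBH/2 = 63.0/2 = 31.5 cm
BA = pi * 31.5^2 / 10000
   = 3117.2453 cm^2 / 10000
   = 0.3117 m^2

0.3117


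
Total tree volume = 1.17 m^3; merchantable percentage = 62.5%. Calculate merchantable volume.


Formula: MV = V_total * (merchantable_pct / 100)
Merchantable fraction = 62.5% / 100 = 0.625
MV = 1.17 m^3 * 0.625 = 0.731 m^3

0.731


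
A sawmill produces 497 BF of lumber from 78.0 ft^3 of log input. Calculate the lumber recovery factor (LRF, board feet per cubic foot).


Formula: LRF = Lumber Output (BF) / Log Input (ft^3)
LRF = 497 BF / 78.0 ft^3
LRF = 6.37 BF/ft^3

6.37


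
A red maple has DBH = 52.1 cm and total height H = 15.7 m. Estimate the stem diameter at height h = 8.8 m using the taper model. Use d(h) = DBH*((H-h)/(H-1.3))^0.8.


Taper: d(h) = DBH * ((H - h) / (H - 1.3))^0.8
Numerator = H - h = 15.7 - 8.8 = 6.9 m
Denominator = H - 1.3 = 15.7 - 1.3 = 14.4 m
Ratio = 6.9 / 14.4 = 0.47917
d = 52.1 * 0.47917^0.8 = 28.9 cm

28.9


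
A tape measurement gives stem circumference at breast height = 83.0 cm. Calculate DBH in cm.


Formula: DBH = C / pi
DBH = 83.0 / pi
pi = 3.14159...
DBH = 26.4 cm

26.4


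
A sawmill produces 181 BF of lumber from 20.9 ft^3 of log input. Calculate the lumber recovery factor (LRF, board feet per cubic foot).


Formula: LRF = Lumber Output (BF) / Log Input (ft^3)
LRF = 181 BF / 20.9 ft^3
LRF = 8.66 BF/ft^3

8.66


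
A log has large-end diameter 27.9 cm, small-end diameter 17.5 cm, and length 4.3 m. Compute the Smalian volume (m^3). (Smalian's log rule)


Smalian: V = (A1 + A2)/2 * L,  A = pi*(D/200)^2
A1 = pi*(27.9/200)^2 = 0.061136 m^2
A2 = pi*(17.5/200)^2 = 0.024053 m^2
V = (0.061136+0.024053)/2*4.3 = 0.1832 m^3

0.1832


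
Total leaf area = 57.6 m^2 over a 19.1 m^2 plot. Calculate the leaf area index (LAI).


Formula: LAI = total leaf area / ground area  (dimensionless)
LAI = 57.6 m^2 / 19.1 m^2
LAI = 3.02

3.02


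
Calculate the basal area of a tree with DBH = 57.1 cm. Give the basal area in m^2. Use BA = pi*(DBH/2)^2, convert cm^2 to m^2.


Formula: BA = pi * (DBH/2)^2 / 10000  (cm^2 to m^2)
Radius = DBH/2 = 57.1/2 = 28.55 cm
BA = pi * 28.55^2 / 10000
   = 2560.72 cm^2 / 10000
   = 0.2561 m^2

0.2561


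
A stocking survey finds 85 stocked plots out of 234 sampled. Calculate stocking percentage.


Formula: Stocking % = stocked plots / total plots * 100
Stocking = 85 / 234 * 100
Stocking = 0.3632 * 100 = 36.3%

36.3


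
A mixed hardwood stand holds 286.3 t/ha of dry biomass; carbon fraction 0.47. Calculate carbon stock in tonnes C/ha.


Formula: Carbon Stock = Biomass * Carbon Fraction
C = 286.3 t/ha * 0.47
C = 134.6 t C/ha

134.6


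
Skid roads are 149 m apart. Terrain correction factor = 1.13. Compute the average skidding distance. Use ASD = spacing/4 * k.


Formula: ASD = (spacing / 4) * correction
Uncorrected distance = spacing / 4 = 149 / 4 = 37.25 m
ASD = 37.25 * 1.13 = 42 m

42


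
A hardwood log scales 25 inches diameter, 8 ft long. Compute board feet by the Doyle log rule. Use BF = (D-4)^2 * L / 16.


Doyle: BF = (D - 4)^2 * L / 16
Adjusted diameter = 25 - 4 = 21 in
(D-4)^2 = 21^2 = 441
BF = 441 * 8 / 16 = 221 BF

221


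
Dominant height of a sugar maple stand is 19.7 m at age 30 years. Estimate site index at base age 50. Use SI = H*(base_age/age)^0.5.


Formula: SI = H_dom * (base_age / age)^0.5
Age ratio = 50 / 30 = 1.66667
sqrt(age_ratio) = 1.29099
SI = 19.7 * 1.29099 = 25.4 m

25.4


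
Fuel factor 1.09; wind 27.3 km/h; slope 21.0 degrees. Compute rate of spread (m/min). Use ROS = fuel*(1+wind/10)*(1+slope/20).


Formula: ROS = fuel * (1 + wind/10) * (1 + slope/20)
Wind factor = 1 + 27.3/10 = 3.73
Slope factor = 1 + 21.0/20 = 2.05
ROS = 1.09 * 3.73 * 2.05 = 8.33 m/min

8.33


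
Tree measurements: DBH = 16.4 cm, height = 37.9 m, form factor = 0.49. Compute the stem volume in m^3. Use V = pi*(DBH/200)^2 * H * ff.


Formula: V = pi * (DBH/200)^2 * H * ff
Radius = DBH/200 = 16.4/200 = 0.082 m
Radius^2 = 0.082^2 = 0.006724 m^2
V = pi * 0.006724 * 37.9 * 0.49
V = 0.392 m^3

0.392


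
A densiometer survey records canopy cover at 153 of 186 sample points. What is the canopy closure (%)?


Formula: Canopy closure = covered points / total points * 100
Closure = 153 / 186 * 100
Closure = 0.8226 * 100 = 82.3%

82.3


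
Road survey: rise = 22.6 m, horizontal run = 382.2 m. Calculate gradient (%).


Formula: Gradient = rise / run * 100
Gradient = 22.6 / 382.2 * 100 = 5.9%

5.9


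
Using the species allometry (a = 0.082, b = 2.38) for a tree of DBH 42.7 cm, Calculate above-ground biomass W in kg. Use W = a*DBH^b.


Formula: W = a * DBH^b  (allometric power law)
DBH^b = 42.7^2.38 = 7593.0864
W = 0.082 * 7593.0864 = 622.6 kg

622.6


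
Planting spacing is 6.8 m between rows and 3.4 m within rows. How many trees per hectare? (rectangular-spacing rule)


Formula: TPH = 10000 m^2/ha / (spacing_x * spacing_y)
Area per tree = 6.8 m * 3.4 m = 23.12 m^2
TPH = 10000 / 23.12 = 433 trees/ha

433


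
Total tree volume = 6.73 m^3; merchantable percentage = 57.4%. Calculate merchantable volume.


Formula: MV = V_total * (merchantable_pct / 100)
Merchantable fraction = 57.4% / 100 = 0.574
MV = 6.73 m^3 * 0.574 = 3.863 m^3

3.863


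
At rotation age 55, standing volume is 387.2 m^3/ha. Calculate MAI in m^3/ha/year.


Formula: MAI = Total Volume / Stand Age
MAI = 387.2 m^3/ha / 55 years
MAI = 7.04 m^3/ha/year

7.04


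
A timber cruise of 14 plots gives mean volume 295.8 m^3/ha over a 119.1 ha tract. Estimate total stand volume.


Formula: Total Volume = Mean Volume per ha * Total Area
Total Volume = 295.8 m^3/ha * 119.1 ha
Total Volume = 35230 m^3

35230


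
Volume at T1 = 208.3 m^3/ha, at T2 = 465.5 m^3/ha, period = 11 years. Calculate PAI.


Formula: PAI = (V_T2 - V_T1) / (T2 - T1)
Volume increment = 465.5 - 208.3 = 257.2 m^3/ha
PAI = 257.2 / 11 = 23.38 m^3/ha/year

23.38


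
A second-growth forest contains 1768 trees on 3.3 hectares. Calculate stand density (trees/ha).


Formula: Stand Density = N_trees / Area_ha
Density = 1768 trees / 3.3 ha
Density = 536 trees/ha

536


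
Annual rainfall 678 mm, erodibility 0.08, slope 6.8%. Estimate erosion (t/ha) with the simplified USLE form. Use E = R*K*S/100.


Formula: E = R * K * S / 100  (simplified USLE)
R * K = 678 * 0.08 = 54.24
E = 54.24 * 6.8 / 100 = 3.69 t/ha

3.69


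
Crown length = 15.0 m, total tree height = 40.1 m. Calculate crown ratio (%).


Formula: Crown Ratio = (Crown Length / Total Height) * 100
CR = (15.0 m / 40.1 m) * 100
CR = 0.3741 * 100 = 37.4%

37.4


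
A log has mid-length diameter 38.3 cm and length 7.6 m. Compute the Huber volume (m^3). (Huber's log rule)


Huber: V = Am * L,  Am = pi*(Dm/200)^2
Am = pi*(38.3/200)^2 = 0.115209 m^2
V = 0.115209*7.6 = 0.8756 m^3

0.8756


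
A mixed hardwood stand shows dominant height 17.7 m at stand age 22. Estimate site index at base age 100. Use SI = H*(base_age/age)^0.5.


Formula: SI = H_dom * (base_age / age)^0.5
Age ratio = 100 / 22 = 4.54545
sqrt(age_ratio) = 2.13201
SI = 17.7 * 2.13201 = 37.7 m

37.7


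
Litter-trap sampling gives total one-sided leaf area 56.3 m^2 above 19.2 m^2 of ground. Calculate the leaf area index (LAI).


Formula: LAI = total leaf area / ground area  (dimensionless)
LAI = 56.3 m^2 / 19.2 m^2
LAI = 2.93

2.93


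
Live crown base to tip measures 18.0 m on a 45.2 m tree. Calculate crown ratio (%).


Formula: Crown Ratio = (Crown Length / Total Height) * 100
CR = (18.0 m / 45.2 m) * 100
CR = 0.3982 * 100 = 39.8%

39.8


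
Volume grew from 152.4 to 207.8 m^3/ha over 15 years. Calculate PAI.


Formula: PAI = (V_T2 - V_T1) / (T2 - T1)
Volume increment = 207.8 - 152.4 = 55.4 m^3/ha
PAI = 55.4 / 15 = 3.69 m^3/ha/year

3.69


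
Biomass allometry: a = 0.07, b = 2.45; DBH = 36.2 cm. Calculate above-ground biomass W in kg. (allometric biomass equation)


Formula: W = a * DBH^b  (allometric power law)
DBH^b = 36.2^2.45 = 6589.2502
W = 0.07 * 6589.2502 = 461.2 kg

461.2


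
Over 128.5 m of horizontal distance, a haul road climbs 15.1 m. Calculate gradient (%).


Formula: Gradient = rise / run * 100
Gradient = 15.1 / 128.5 * 100 = 11.8%

11.8


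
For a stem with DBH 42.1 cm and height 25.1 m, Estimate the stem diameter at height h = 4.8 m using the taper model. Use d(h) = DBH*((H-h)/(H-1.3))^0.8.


Taper: d(h) = DBH * ((H - h) / (H - 1.3))^0.8
Numerator = H - h = 25.1 - 4.8 = 20.3 m
Denominator = H - 1.3 = 25.1 - 1.3 = 23.8 m
Ratio = 20.3 / 23.8 = 0.85294
d = 42.1 * 0.85294^0.8 = 37.1 cm

37.1


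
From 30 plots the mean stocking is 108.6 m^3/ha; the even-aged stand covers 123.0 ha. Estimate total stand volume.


Formula: Total Volume = Mean Volume per ha * Total Area
Total Volume = 108.6 m^3/ha * 123.0 ha
Total Volume = 13358 m^3

13358


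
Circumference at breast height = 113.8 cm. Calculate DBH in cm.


Formula: DBH = C / pi
DBH = 113.8 / pi
pi = 3.14159...
DBH = 36.2 cm

36.2


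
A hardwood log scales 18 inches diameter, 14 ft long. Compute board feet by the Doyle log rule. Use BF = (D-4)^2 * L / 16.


Doyle: BF = (D - 4)^2 * L / 16
Adjusted diameter = 18 - 4 = 14 in
(D-4)^2 = 14^2 = 196
BF = 196 * 14 / 16 = 172 BF

172


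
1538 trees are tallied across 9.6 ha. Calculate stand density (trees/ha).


Formula: Stand Density = N_trees / Area_ha
Density = 1538 trees / 9.6 ha
Density = 160 trees/ha

160


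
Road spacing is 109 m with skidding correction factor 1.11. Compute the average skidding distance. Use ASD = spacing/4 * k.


Formula: ASD = (spacing / 4) * correction
Uncorrected distance = spacing / 4 = 109 / 4 = 27.25 m
ASD = 27.25 * 1.11 = 30 m

30


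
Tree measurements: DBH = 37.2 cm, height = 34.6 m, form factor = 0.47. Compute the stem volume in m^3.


Formula: V = pi * (DBH/200)^2 * H * ff
Radius = DBH/200 = 37.2/200 = 0.186 m
Radius^2 = 0.186^2 = 0.034596 m^2
V = pi * 0.034596 * 34.6 * 0.47
V = 1.767 m^3

1.767


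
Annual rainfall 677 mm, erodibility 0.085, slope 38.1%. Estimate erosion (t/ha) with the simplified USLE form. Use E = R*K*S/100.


Formula: E = R * K * S / 100  (simplified USLE)
R * K = 677 * 0.085 = 57.545
E = 57.545 * 38.1 / 100 = 21.92 t/ha

21.92


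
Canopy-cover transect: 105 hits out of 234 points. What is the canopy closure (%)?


Formula: Canopy closure = covered points / total points * 100
Closure = 105 / 234 * 100
Closure = 0.4487 * 100 = 44.9%

44.9


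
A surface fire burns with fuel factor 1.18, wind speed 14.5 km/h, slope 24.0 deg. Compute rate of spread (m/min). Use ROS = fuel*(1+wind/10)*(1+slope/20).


Formula: ROS = fuel * (1 + wind/10) * (1 + slope/20)
Wind factor = 1 + 14.5/10 = 2.45
Slope factor = 1 + 24.0/20 = 2.2
ROS = 1.18 * 2.45 * 2.2 = 6.36 m/min

6.36


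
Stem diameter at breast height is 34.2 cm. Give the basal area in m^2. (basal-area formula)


Formula: BA = pi * (DBH/2)^2 / 10000  (cm^2 to m^2)
Radius = DBH/2 = 34.2/2 = 17.1 cm
BA = pi * 17.1^2 / 10000
   = 918.6331 cm^2 / 10000
   = 0.0919 m^2

0.0919


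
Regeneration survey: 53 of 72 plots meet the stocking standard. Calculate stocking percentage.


Formula: Stocking % = stocked plots / total plots * 100
Stocking = 53 / 72 * 100
Stocking = 0.7361 * 100 = 73.6%

73.6


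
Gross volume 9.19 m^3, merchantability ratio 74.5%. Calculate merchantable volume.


Formula: MV = V_total * (merchantable_pct / 100)
Merchantable fraction = 74.5% / 100 = 0.745
MV = 9.19 m^3 * 0.745 = 6.847 m^3

6.847


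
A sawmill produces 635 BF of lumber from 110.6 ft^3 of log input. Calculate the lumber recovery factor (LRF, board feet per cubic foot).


Formula: LRF = Lumber Output (BF) / Log Input (ft^3)
LRF = 635 BF / 110.6 ft^3
LRF = 5.74 BF/ft^3

5.74


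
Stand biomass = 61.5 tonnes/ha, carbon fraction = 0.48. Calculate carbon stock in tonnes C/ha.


Formula: Carbon Stock = Biomass * Carbon Fraction
C = 61.5 t/ha * 0.48
C = 29.5 t C/ha

29.5


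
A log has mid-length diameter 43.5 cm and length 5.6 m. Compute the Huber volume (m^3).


Huber: V = Am * L,  Am = pi*(Dm/200)^2
Am = pi*(43.5/200)^2 = 0.148617 m^2
V = 0.148617*5.6 = 0.8323 m^3

0.8323


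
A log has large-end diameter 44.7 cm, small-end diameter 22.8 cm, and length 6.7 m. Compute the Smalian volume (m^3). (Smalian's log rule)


Smalian: V = (A1 + A2)/2 * L,  A = pi*(D/200)^2
A1 = pi*(44.7/200)^2 = 0.15693 m^2
A2 = pi*(22.8/200)^2 = 0.040828 m^2
V = (0.15693+0.040828)/2*6.7 = 0.6625 m^3

0.6625


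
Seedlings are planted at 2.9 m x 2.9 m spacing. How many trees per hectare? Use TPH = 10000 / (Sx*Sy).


Formula: TPH = 10000 m^2/ha / (spacing_x * spacing_y)
Area per tree = 2.9 m * 2.9 m = 8.41 m^2
TPH = 10000 / 8.41 = 1189 trees/ha

1189


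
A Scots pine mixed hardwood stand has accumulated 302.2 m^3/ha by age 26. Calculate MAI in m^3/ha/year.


Formula: MAI = Total Volume / Stand Age
MAI = 302.2 m^3/ha / 26 years
MAI = 11.62 m^3/ha/year

11.62


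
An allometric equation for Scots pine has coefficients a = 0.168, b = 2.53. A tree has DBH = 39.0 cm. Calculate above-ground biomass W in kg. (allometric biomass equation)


Formula: W = a * DBH^b  (allometric power law)
DBH^b = 39.0^2.53 = 10602.1381
W = 0.168 * 10602.1381 = 1781.2 kg

1781.2


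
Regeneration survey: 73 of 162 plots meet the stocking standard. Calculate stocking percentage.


Formula: Stocking % = stocked plots / total plots * 100
Stocking = 73 / 162 * 100
Stocking = 0.4506 * 100 = 45.1%

45.1


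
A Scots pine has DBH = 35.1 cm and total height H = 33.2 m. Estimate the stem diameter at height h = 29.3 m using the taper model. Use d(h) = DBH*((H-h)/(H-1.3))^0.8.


Taper: d(h) = DBH * ((H - h) / (H - 1.3))^0.8
Numerator = H - h = 33.2 - 29.3 = 3.9 m
Denominator = H - 1.3 = 33.2 - 1.3 = 31.9 m
Ratio = 3.9 / 31.9 = 0.12226
d = 35.1 * 0.12226^0.8 = 6.5 cm

6.5


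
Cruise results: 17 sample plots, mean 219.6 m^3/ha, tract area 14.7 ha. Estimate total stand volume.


Formula: Total Volume = Mean Volume per ha * Total Area
Total Volume = 219.6 m^3/ha * 14.7 ha
Total Volume = 3228 m^3

3228


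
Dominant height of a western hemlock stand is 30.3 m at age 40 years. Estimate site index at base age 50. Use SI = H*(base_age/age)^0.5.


Formula: SI = H_dom * (base_age / age)^0.5
Age ratio = 50 / 40 = 1.25
sqrt(age_ratio) = 1.11803
SI = 30.3 * 1.11803 = 33.9 m

33.9


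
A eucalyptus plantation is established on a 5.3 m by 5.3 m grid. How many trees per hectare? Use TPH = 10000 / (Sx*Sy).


Formula: TPH = 10000 m^2/ha / (spacing_x * spacing_y)
Area per tree = 5.3 m * 5.3 m = 28.09 m^2
TPH = 10000 / 28.09 = 356 trees/ha

356


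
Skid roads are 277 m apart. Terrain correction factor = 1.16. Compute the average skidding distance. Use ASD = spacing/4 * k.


Formula: ASD = (spacing / 4) * correction
Uncorrected distance = spacing / 4 = 277 / 4 = 69.25 m
ASD = 69.25 * 1.16 = 80 m

80


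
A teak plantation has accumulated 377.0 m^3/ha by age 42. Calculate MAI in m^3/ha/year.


Formula: MAI = Total Volume / Stand Age
MAI = 377.0 m^3/ha / 42 years
MAI = 8.98 m^3/ha/year

8.98


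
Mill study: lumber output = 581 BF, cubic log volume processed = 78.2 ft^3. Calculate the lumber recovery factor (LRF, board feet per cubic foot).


Formula: LRF = Lumber Output (BF) / Log Input (ft^3)
LRF = 581 BF / 78.2 ft^3
LRF = 7.43 BF/ft^3

7.43


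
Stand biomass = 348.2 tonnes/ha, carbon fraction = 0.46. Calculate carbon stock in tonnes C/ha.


Formula: Carbon Stock = Biomass * Carbon Fraction
C = 348.2 t/ha * 0.46
C = 160.2 t C/ha

160.2


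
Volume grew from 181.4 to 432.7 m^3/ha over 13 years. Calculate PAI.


Formula: PAI = (V_T2 - V_T1) / (T2 - T1)
Volume increment = 432.7 - 181.4 = 251.3 m^3/ha
PAI = 251.3 / 13 = 19.33 m^3/ha/year

19.33


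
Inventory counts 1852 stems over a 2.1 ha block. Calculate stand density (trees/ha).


Formula: Stand Density = N_trees / Area_ha
Density = 1852 trees / 2.1 ha
Density = 882 trees/ha

882


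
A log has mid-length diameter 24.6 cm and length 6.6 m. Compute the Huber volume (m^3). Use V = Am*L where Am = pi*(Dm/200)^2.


Huber: V = Am * L,  Am = pi*(Dm/200)^2
Am = pi*(24.6/200)^2 = 0.047529 m^2
V = 0.047529*6.6 = 0.3137 m^3

0.3137


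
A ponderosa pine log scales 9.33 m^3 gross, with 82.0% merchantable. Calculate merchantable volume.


Formula: MV = V_total * (merchantable_pct / 100)
Merchantable fraction = 82.0% / 100 = 0.82
MV = 9.33 m^3 * 0.82 = 7.651 m^3

7.651


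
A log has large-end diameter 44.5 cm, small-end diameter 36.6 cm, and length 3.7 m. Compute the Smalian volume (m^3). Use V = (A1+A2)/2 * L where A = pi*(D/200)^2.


Smalian: V = (A1 + A2)/2 * L,  A = pi*(D/200)^2
A1 = pi*(44.5/200)^2 = 0.155528 m^2
A2 = pi*(36.6/200)^2 = 0.105209 m^2
V = (0.155528+0.105209)/2*3.7 = 0.4824 m^3

0.4824


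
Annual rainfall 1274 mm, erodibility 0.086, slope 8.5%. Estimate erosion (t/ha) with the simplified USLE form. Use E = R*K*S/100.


Formula: E = R * K * S / 100  (simplified USLE)
R * K = 1274 * 0.086 = 109.564
E = 109.564 * 8.5 / 100 = 9.31 t/ha

9.31


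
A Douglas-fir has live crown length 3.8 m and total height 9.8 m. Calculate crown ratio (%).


Formula: Crown Ratio = (Crown Length / Total Height) * 100
CR = (3.8 m / 9.8 m) * 100
CR = 0.3878 * 100 = 38.8%

38.8


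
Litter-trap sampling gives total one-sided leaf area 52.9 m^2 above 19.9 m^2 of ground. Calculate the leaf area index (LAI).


Formula: LAI = total leaf area / ground area  (dimensionless)
LAI = 52.9 m^2 / 19.9 m^2
LAI = 2.66

2.66


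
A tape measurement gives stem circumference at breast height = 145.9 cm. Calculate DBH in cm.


Formula: DBH = C / pi
DBH = 145.9 / pi
pi = 3.14159...
DBH = 46.4 cm

46.4


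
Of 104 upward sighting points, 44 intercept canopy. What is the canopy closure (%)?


Formula: Canopy closure = covered points / total points * 100
Closure = 44 / 104 * 100
Closure = 0.4231 * 100 = 42.3%

42.3


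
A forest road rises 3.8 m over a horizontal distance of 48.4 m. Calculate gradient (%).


Formula: Gradient = rise / run * 100
Gradient = 3.8 / 48.4 * 100 = 7.9%

7.9


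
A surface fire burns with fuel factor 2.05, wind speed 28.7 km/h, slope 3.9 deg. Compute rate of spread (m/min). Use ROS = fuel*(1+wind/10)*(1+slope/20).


Formula: ROS = fuel * (1 + wind/10) * (1 + slope/20)
Wind factor = 1 + 28.7/10 = 3.87
Slope factor = 1 + 3.9/20 = 1.195
ROS = 2.05 * 3.87 * 1.195 = 9.48 m/min

9.48


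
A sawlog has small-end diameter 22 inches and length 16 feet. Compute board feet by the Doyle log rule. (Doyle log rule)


Doyle: BF = (D - 4)^2 * L / 16
Adjusted diameter = 22 - 4 = 18 in
(D-4)^2 = 18^2 = 324
BF = 324 * 16 / 16 = 324 BF

324


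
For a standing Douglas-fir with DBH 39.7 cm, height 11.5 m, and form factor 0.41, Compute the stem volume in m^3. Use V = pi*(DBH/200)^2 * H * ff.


Formula: V = pi * (DBH/200)^2 * H * ff
Radius = DBH/200 = 39.7/200 = 0.1985 m
Radius^2 = 0.1985^2 = 0.03940225 m^2
V = pi * 0.03940225 * 11.5 * 0.41
V = 0.584 m^3

0.584


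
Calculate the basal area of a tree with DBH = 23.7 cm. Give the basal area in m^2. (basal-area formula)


Formula: BA = pi * (DBH/2)^2 / 10000  (cm^2 to m^2)
Radius = DBH/2 = 23.7/2 = 11.85 cm
BA = pi * 11.85^2 / 10000
   = 441.1503 cm^2 / 10000
   = 0.0441 m^2

0.0441


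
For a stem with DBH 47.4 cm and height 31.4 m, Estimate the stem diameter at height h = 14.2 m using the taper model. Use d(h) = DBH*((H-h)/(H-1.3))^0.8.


Taper: d(h) = DBH * ((H - h) / (H - 1.3))^0.8
Numerator = H - h = 31.4 - 14.2 = 17.2 m
Denominator = H - 1.3 = 31.4 - 1.3 = 30.1 m
Ratio = 17.2 / 30.1 = 0.57143
d = 47.4 * 0.57143^0.8 = 30.3 cm

30.3


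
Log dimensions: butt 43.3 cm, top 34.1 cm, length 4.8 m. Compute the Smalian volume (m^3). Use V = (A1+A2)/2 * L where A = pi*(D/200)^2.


Smalian: V = (A1 + A2)/2 * L,  A = pi*(D/200)^2
A1 = pi*(43.3/200)^2 = 0.147254 m^2
A2 = pi*(34.1/200)^2 = 0.091327 m^2
V = (0.147254+0.091327)/2*4.8 = 0.5726 m^3

0.5726


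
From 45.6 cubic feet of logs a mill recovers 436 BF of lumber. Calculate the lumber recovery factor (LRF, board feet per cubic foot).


Formula: LRF = Lumber Output (BF) / Log Input (ft^3)
LRF = 436 BF / 45.6 ft^3
LRF = 9.56 BF/ft^3

9.56


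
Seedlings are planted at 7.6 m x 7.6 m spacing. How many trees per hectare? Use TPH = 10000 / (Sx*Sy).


Formula: TPH = 10000 m^2/ha / (spacing_x * spacing_y)
Area per tree = 7.6 m * 7.6 m = 57.76 m^2
TPH = 10000 / 57.76 = 173 trees/ha

173


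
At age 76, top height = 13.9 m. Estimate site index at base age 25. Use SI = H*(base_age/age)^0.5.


Formula: SI = H_dom * (base_age / age)^0.5
Age ratio = 25 / 76 = 0.32895
sqrt(age_ratio) = 0.57354
SI = 13.9 * 0.57354 = 8.0 m

8.0


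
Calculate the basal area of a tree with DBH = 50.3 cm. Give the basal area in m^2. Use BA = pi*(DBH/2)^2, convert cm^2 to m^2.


Formula: BA = pi * (DBH/2)^2 / 10000  (cm^2 to m^2)
Radius = DBH/2 = 50.3/2 = 25.15 cm
BA = pi * 25.15^2 / 10000
   = 1987.128 cm^2 / 10000
   = 0.1987 m^2

0.1987


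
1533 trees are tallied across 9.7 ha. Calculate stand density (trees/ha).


Formula: Stand Density = N_trees / Area_ha
Density = 1533 trees / 9.7 ha
Density = 158 trees/ha

158


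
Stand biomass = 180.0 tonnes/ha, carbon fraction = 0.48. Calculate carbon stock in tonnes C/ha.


Formula: Carbon Stock = Biomass * Carbon Fraction
C = 180.0 t/ha * 0.48
C = 86.4 t C/ha

86.4


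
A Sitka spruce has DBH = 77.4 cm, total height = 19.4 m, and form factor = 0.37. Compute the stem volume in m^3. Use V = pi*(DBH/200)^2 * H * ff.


Formula: V = pi * (DBH/200)^2 * H * ff
Radius = DBH/200 = 77.4/200 = 0.387 m
Radius^2 = 0.387^2 = 0.149769 m^2
V = pi * 0.149769 * 19.4 * 0.37
V = 3.377 m^3

3.377


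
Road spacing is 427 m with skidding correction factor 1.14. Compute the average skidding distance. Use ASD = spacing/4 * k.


Formula: ASD = (spacing / 4) * correction
Uncorrected distance = spacing / 4 = 427 / 4 = 106.75 m
ASD = 106.75 * 1.14 = 122 m

122


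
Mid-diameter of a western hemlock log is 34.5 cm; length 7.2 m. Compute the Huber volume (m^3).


Huber: V = Am * L,  Am = pi*(Dm/200)^2
Am = pi*(34.5/200)^2 = 0.093482 m^2
V = 0.093482*7.2 = 0.6731 m^3

0.6731


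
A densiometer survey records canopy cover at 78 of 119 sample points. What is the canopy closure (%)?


Formula: Canopy closure = covered points / total points * 100
Closure = 78 / 119 * 100
Closure = 0.6555 * 100 = 65.5%

65.5


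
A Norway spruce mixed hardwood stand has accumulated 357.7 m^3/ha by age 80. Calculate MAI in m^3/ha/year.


Formula: MAI = Total Volume / Stand Age
MAI = 357.7 m^3/ha / 80 years
MAI = 4.47 m^3/ha/year

4.47


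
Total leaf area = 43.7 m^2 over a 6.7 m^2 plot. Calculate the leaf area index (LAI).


Formula: LAI = total leaf area / ground area  (dimensionless)
LAI = 43.7 m^2 / 6.7 m^2
LAI = 6.52

6.52


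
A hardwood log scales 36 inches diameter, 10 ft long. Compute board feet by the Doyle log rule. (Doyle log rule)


Doyle: BF = (D - 4)^2 * L / 16
Adjusted diameter = 36 - 4 = 32 in
(D-4)^2 = 32^2 = 1024
BF = 1024 * 10 / 16 = 640 BF

640


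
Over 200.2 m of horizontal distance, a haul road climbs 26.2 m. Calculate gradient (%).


Formula: Gradient = rise / run * 100
Gradient = 26.2 / 200.2 * 100 = 13.1%

13.1


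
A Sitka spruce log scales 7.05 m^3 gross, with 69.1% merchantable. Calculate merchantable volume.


Formula: MV = V_total * (merchantable_pct / 100)
Merchantable fraction = 69.1% / 100 = 0.691
MV = 7.05 m^3 * 0.691 = 4.872 m^3

4.872


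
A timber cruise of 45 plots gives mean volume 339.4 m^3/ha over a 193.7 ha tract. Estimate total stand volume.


Formula: Total Volume = Mean Volume per ha * Total Area
Total Volume = 339.4 m^3/ha * 193.7 ha
Total Volume = 65742 m^3

65742


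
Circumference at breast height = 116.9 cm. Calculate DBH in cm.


Formula: DBH = C / pi
DBH = 116.9 / pi
pi = 3.14159...
DBH = 37.2 cm

37.2


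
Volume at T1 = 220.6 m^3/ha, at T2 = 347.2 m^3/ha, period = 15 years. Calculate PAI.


Formula: PAI = (V_T2 - V_T1) / (T2 - T1)
Volume increment = 347.2 - 220.6 = 126.6 m^3/ha
PAI = 126.6 / 15 = 8.44 m^3/ha/year

8.44


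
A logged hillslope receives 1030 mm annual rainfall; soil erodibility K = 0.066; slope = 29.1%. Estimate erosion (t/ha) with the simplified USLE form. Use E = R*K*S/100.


Formula: E = R * K * S / 100  (simplified USLE)
R * K = 1030 * 0.066 = 67.98
E = 67.98 * 29.1 / 100 = 19.78 t/ha

19.78


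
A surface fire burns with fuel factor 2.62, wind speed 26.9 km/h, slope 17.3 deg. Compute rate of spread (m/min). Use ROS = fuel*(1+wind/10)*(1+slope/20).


Formula: ROS = fuel * (1 + wind/10) * (1 + slope/20)
Wind factor = 1 + 26.9/10 = 3.69
Slope factor = 1 + 17.3/20 = 1.865
ROS = 2.62 * 3.69 * 1.865 = 18.03 m/min

18.03


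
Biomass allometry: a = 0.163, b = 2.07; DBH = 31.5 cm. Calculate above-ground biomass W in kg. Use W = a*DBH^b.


Formula: W = a * DBH^b  (allometric power law)
DBH^b = 31.5^2.07 = 1263.2894
W = 0.163 * 1263.2894 = 205.9 kg

205.9


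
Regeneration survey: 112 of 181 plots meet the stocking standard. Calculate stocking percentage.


Formula: Stocking % = stocked plots / total plots * 100
Stocking = 112 / 181 * 100
Stocking = 0.6188 * 100 = 61.9%

61.9
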